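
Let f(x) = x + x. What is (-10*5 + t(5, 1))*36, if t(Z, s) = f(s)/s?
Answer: -1728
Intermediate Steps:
f(x) = 2*x
t(Z, s) = 2 (t(Z, s) = (2*s)/s = 2)
(-10*5 + t(5, 1))*36 = (-10*5 + 2)*36 = (-50 + 2)*36 = -48*36 = -1728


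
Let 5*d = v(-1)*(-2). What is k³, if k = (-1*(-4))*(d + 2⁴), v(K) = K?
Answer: 35287552/125 ≈ 2.8230e+5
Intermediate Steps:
d = ⅖ (d = (-1*(-2))/5 = (⅕)*2 = ⅖ ≈ 0.40000)
k = 328/5 (k = (-1*(-4))*(⅖ + 2⁴) = 4*(⅖ + 16) = 4*(82/5) = 328/5 ≈ 65.600)
k³ = (328/5)³ = 35287552/125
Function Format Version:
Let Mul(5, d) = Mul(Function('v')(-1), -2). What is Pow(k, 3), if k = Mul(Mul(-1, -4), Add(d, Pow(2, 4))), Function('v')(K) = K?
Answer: Rational(35287552, 125) ≈ 2.8230e+5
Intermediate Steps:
d = Rational(2, 5) (d = Mul(Rational(1, 5), Mul(-1, -2)) = Mul(Rational(1, 5), 2) = Rational(2, 5) ≈ 0.40000)
k = Rational(328, 5) (k = Mul(Mul(-1, -4), Add(Rational(2, 5), Pow(2, 4))) = Mul(4, Add(Rational(2, 5), 16)) = Mul(4, Rational(82, 5)) = Rational(328, 5) ≈ 65.600)
Pow(k, 3) = Pow(Rational(328, 5), 3) = Rational(35287552, 125)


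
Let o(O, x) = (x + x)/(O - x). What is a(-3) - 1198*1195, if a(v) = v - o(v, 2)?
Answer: -7158061/5 ≈ -1.4316e+6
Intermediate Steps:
o(O, x) = 2*x/(O - x) (o(O, x) = (2*x)/(O - x) = 2*x/(O - x))
a(v) = v - 4/(-2 + v) (a(v) = v - 2*2/(v - 1*2) = v - 2*2/(v - 2) = v - 2*2/(-2 + v) = v - 4/(-2 + v))
a(-3) - 1198*1195 = (-4 - 3*(-2 - 3))/(-2 - 3) - 1198*1195 = (-4 - 3*(-5))/(-5) - 1431610 = -(-4 + 15)/5 - 1431610 = -1/5*11 - 1431610 = -11/5 - 1431610 = -7158061/5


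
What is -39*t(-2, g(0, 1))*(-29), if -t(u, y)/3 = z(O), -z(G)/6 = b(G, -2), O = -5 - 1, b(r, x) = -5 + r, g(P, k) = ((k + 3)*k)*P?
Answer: -223938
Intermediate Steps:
g(P, k) = P*k*(3 + k) (g(P, k) = ((3 + k)*k)*P = (k*(3 + k))*P = P*k*(3 + k))
O = -6
z(G) = 30 - 6*G (z(G) = -6*(-5 + G) = 30 - 6*G)
t(u, y) = -198 (t(u, y) = -3*(30 - 6*(-6)) = -3*(30 + 36) = -3*66 = -198)
-39*t(-2, g(0, 1))*(-29) = -39*(-198)*(-29) = 7722*(-29) = -223938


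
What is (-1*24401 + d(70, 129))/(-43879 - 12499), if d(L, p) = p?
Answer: 12136/28189 ≈ 0.43052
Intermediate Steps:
(-1*24401 + d(70, 129))/(-43879 - 12499) = (-1*24401 + 129)/(-43879 - 12499) = (-24401 + 129)/(-56378) = -24272*(-1/56378) = 12136/28189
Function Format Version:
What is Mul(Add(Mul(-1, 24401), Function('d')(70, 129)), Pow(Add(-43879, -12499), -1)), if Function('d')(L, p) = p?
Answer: Rational(12136, 28189) ≈ 0.43052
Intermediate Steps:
Mul(Add(Mul(-1, 24401), Function('d')(70, 129)), Pow(Add(-43879, -12499), -1)) = Mul(Add(Mul(-1, 24401), 129), Pow(Add(-43879, -12499), -1)) = Mul(Add(-24401, 129), Pow(-56378, -1)) = Mul(-24272, Rational(-1, 56378)) = Rational(12136, 28189)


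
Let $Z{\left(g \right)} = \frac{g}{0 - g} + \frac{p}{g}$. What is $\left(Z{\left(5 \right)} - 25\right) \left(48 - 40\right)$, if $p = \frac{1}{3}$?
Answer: $- \frac{3112}{15} \approx -207.47$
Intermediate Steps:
$p = \frac{1}{3} \approx 0.33333$
$Z{\left(g \right)} = -1 + \frac{1}{3 g}$ ($Z{\left(g \right)} = \frac{g}{0 - g} + \frac{1}{3 g} = \frac{g}{\left(-1\right) g} + \frac{1}{3 g} = g \left(- \frac{1}{g}\right) + \frac{1}{3 g} = -1 + \frac{1}{3 g}$)
$\left(Z{\left(5 \right)} - 25\right) \left(48 - 40\right) = \left(\frac{\frac{1}{3} - 5}{5} - 25\right) \left(48 - 40\right) = \left(\frac{\frac{1}{3} - 5}{5} - 25\right) 8 = \left(\frac{1}{5} \left(- \frac{14}{3}\right) - 25\right) 8 = \left(- \frac{14}{15} - 25\right) 8 = \left(- \frac{389}{15}\right) 8 = - \frac{3112}{15}$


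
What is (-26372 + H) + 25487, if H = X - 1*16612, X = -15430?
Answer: -32927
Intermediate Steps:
H = -32042 (H = -15430 - 1*16612 = -15430 - 16612 = -32042)
(-26372 + H) + 25487 = (-26372 - 32042) + 25487 = -58414 + 25487 = -32927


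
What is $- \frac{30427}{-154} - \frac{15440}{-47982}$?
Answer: $\frac{66469367}{335874} \approx 197.9$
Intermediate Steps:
$- \frac{30427}{-154} - \frac{15440}{-47982} = \left(-30427\right) \left(- \frac{1}{154}\right) - - \frac{7720}{23991} = \frac{30427}{154} + \frac{7720}{23991} = \frac{66469367}{335874}$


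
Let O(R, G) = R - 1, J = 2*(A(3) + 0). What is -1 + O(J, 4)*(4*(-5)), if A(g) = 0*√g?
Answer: 19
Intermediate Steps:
A(g) = 0
J = 0 (J = 2*(0 + 0) = 2*0 = 0)
O(R, G) = -1 + R
-1 + O(J, 4)*(4*(-5)) = -1 + (-1 + 0)*(4*(-5)) = -1 - 1*(-20) = -1 + 20 = 19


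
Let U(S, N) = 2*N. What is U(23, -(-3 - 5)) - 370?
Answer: -354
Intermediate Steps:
U(23, -(-3 - 5)) - 370 = 2*(-(-3 - 5)) - 370 = 2*(-1*(-8)) - 370 = 2*8 - 370 = 16 - 370 = -354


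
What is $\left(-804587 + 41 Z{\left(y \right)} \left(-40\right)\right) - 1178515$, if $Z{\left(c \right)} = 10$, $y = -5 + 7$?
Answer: $-1999502$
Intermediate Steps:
$y = 2$
$\left(-804587 + 41 Z{\left(y \right)} \left(-40\right)\right) - 1178515 = \left(-804587 + 41 \cdot 10 \left(-40\right)\right) - 1178515 = \left(-804587 + 410 \left(-40\right)\right) - 1178515 = \left(-804587 - 16400\right) - 1178515 = -820987 - 1178515 = -1999502$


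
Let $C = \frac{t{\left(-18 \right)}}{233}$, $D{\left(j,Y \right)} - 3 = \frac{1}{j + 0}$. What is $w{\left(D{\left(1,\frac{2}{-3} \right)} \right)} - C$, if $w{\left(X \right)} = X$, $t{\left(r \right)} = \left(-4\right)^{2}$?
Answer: $\frac{916}{233} \approx 3.9313$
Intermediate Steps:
$D{\left(j,Y \right)} = 3 + \frac{1}{j}$ ($D{\left(j,Y \right)} = 3 + \frac{1}{j + 0} = 3 + \frac{1}{j}$)
$t{\left(r \right)} = 16$
$C = \frac{16}{233} \approx 0.06867$
$w{\left(D{\left(1,\frac{2}{-3} \right)} \right)} - C = \left(3 + 1^{-1}\right) - \frac{16}{233} = \left(3 + 1\right) - \frac{16}{233} = 4 - \frac{16}{233} = \frac{916}{233}$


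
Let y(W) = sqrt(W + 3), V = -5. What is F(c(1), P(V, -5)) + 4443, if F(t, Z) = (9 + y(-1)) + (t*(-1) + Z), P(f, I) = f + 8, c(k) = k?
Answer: 4454 + sqrt(2) ≈ 4455.4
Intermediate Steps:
y(W) = sqrt(3 + W)
P(f, I) = 8 + f
F(t, Z) = 9 + Z + sqrt(2) - t (F(t, Z) = (9 + sqrt(3 - 1)) + (t*(-1) + Z) = (9 + sqrt(2)) + (-t + Z) = (9 + sqrt(2)) + (Z - t) = 9 + Z + sqrt(2) - t)
F(c(1), P(V, -5)) + 4443 = (9 + (8 - 5) + sqrt(2) - 1*1) + 4443 = (9 + 3 + sqrt(2) - 1) + 4443 = (11 + sqrt(2)) + 4443 = 4454 + sqrt(2)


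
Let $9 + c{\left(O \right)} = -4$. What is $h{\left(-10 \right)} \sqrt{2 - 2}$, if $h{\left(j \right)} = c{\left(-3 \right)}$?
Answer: $0$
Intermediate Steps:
$c{\left(O \right)} = -13$ ($c{\left(O \right)} = -9 - 4 = -13$)
$h{\left(j \right)} = -13$
$h{\left(-10 \right)} \sqrt{2 - 2} = - 13 \sqrt{2 - 2} = - 13 \sqrt{0} = \left(-13\right) 0 = 0$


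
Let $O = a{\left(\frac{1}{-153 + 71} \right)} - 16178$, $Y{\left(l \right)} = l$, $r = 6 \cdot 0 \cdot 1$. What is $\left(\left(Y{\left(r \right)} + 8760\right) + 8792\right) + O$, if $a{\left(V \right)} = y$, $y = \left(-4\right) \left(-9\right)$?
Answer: $1410$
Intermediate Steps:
$y = 36$
$r = 0$ ($r = 0 \cdot 1 = 0$)
$a{\left(V \right)} = 36$
$O = -16142$ ($O = 36 - 16178 = -16142$)
$\left(\left(Y{\left(r \right)} + 8760\right) + 8792\right) + O = \left(\left(0 + 8760\right) + 8792\right) - 16142 = \left(8760 + 8792\right) - 16142 = 17552 - 16142 = 1410$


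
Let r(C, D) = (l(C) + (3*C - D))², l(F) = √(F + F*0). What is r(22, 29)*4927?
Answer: 6853457 + 364598*√22 ≈ 8.5636e+6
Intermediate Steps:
l(F) = √F (l(F) = √(F + 0) = √F)
r(C, D) = (√C - D + 3*C)² (r(C, D) = (√C + (3*C - D))² = (√C + (-D + 3*C))² = (√C - D + 3*C)²)
r(22, 29)*4927 = (√22 - 1*29 + 3*22)²*4927 = (√22 - 29 + 66)²*4927 = (37 + √22)²*4927 = 4927*(37 + √22)²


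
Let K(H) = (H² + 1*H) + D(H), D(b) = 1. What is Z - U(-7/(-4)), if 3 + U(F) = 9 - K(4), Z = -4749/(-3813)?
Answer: 20648/1271 ≈ 16.245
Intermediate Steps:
Z = 1583/1271 (Z = -4749*(-1/3813) = 1583/1271 ≈ 1.2455)
K(H) = 1 + H + H² (K(H) = (H² + 1*H) + 1 = (H² + H) + 1 = (H + H²) + 1 = 1 + H + H²)
U(F) = -15 (U(F) = -3 + (9 - (1 + 4 + 4²)) = -3 + (9 - (1 + 4 + 16)) = -3 + (9 - 1*21) = -3 + (9 - 21) = -3 - 12 = -15)
Z - U(-7/(-4)) = 1583/1271 - 1*(-15) = 1583/1271 + 15 = 20648/1271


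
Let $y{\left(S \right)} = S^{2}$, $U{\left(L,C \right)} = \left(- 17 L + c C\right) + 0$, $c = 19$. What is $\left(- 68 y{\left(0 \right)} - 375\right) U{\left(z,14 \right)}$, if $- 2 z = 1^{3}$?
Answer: $- \frac{205875}{2} \approx -1.0294 \cdot 10^{5}$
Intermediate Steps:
$z = - \frac{1}{2}$ ($z = - \frac{1^{3}}{2} = \left(- \frac{1}{2}\right) 1 = - \frac{1}{2} \approx -0.5$)
$U{\left(L,C \right)} = - 17 L + 19 C$ ($U{\left(L,C \right)} = \left(- 17 L + 19 C\right) + 0 = - 17 L + 19 C$)
$\left(- 68 y{\left(0 \right)} - 375\right) U{\left(z,14 \right)} = \left(- 68 \cdot 0^{2} - 375\right) \left(\left(-17\right) \left(- \frac{1}{2}\right) + 19 \cdot 14\right) = \left(\left(-68\right) 0 - 375\right) \left(\frac{17}{2} + 266\right) = \left(0 - 375\right) \frac{549}{2} = \left(-375\right) \frac{549}{2} = - \frac{205875}{2}$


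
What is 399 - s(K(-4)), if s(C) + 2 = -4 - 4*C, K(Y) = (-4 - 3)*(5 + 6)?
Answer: 97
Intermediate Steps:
K(Y) = -77 (K(Y) = -7*11 = -77)
s(C) = -6 - 4*C (s(C) = -2 + (-4 - 4*C) = -6 - 4*C)
399 - s(K(-4)) = 399 - (-6 - 4*(-77)) = 399 - (-6 + 308) = 399 - 1*302 = 399 - 302 = 97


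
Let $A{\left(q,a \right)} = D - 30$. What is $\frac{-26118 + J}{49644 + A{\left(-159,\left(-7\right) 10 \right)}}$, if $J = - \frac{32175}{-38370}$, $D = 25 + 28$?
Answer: $- \frac{66807699}{127048186} \approx -0.52585$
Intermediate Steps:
$D = 53$
$A{\left(q,a \right)} = 23$ ($A{\left(q,a \right)} = 53 - 30 = 23$)
$J = \frac{2145}{2558}$ ($J = \left(-32175\right) \left(- \frac{1}{38370}\right) = \frac{2145}{2558} \approx 0.83855$)
$\frac{-26118 + J}{49644 + A{\left(-159,\left(-7\right) 10 \right)}} = \frac{-26118 + \frac{2145}{2558}}{49644 + 23} = - \frac{66807699}{2558 \cdot 49667} = \left(- \frac{66807699}{2558}\right) \frac{1}{49667} = - \frac{66807699}{127048186}$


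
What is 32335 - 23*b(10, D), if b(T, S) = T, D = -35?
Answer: 32105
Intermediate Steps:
32335 - 23*b(10, D) = 32335 - 23*10 = 32335 - 230 = 32105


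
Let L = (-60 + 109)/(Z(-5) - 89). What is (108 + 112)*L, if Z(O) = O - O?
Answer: -10780/89 ≈ -121.12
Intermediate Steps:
Z(O) = 0
L = -49/89 (L = (-60 + 109)/(0 - 89) = 49/(-89) = 49*(-1/89) = -49/89 ≈ -0.55056)
(108 + 112)*L = (108 + 112)*(-49/89) = 220*(-49/89) = -10780/89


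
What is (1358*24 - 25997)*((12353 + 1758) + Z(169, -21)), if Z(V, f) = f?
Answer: 92923550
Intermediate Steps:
(1358*24 - 25997)*((12353 + 1758) + Z(169, -21)) = (1358*24 - 25997)*((12353 + 1758) - 21) = (32592 - 25997)*(14111 - 21) = 6595*14090 = 92923550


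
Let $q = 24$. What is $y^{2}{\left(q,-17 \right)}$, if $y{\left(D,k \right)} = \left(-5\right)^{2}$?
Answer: $625$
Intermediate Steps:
$y{\left(D,k \right)} = 25$
$y^{2}{\left(q,-17 \right)} = 25^{2} = 625$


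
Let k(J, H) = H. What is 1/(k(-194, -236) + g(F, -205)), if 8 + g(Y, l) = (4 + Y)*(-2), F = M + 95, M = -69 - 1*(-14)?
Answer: -1/332 ≈ -0.0030120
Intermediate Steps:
M = -55 (M = -69 + 14 = -55)
F = 40 (F = -55 + 95 = 40)
g(Y, l) = -16 - 2*Y (g(Y, l) = -8 + (4 + Y)*(-2) = -8 + (-8 - 2*Y) = -16 - 2*Y)
1/(k(-194, -236) + g(F, -205)) = 1/(-236 + (-16 - 2*40)) = 1/(-236 + (-16 - 80)) = 1/(-236 - 96) = 1/(-332) = -1/332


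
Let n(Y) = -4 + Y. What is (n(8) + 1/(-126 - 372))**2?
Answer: 3964081/248004 ≈ 15.984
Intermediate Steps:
(n(8) + 1/(-126 - 372))**2 = ((-4 + 8) + 1/(-126 - 372))**2 = (4 + 1/(-498))**2 = (4 - 1/498)**2 = (1991/498)**2 = 3964081/248004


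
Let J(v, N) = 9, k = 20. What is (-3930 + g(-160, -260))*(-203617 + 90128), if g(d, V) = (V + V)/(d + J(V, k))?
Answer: 67288762990/151 ≈ 4.4562e+8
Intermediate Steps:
g(d, V) = 2*V/(9 + d) (g(d, V) = (V + V)/(d + 9) = (2*V)/(9 + d) = 2*V/(9 + d))
(-3930 + g(-160, -260))*(-203617 + 90128) = (-3930 + 2*(-260)/(9 - 160))*(-203617 + 90128) = (-3930 + 2*(-260)/(-151))*(-113489) = (-3930 + 2*(-260)*(-1/151))*(-113489) = (-3930 + 520/151)*(-113489) = -592910/151*(-113489) = 67288762990/151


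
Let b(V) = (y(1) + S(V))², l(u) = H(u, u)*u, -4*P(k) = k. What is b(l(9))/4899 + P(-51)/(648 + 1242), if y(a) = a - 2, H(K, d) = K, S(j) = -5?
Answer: 58001/4115160 ≈ 0.014094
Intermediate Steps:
P(k) = -k/4
y(a) = -2 + a
l(u) = u² (l(u) = u*u = u²)
b(V) = 36 (b(V) = ((-2 + 1) - 5)² = (-1 - 5)² = (-6)² = 36)
b(l(9))/4899 + P(-51)/(648 + 1242) = 36/4899 + (-¼*(-51))/(648 + 1242) = 36*(1/4899) + (51/4)/1890 = 12/1633 + (51/4)*(1/1890) = 12/1633 + 17/2520 = 58001/4115160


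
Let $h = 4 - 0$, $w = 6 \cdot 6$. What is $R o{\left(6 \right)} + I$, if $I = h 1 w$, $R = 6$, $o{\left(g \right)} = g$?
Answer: $180$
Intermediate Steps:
$w = 36$
$h = 4$ ($h = 4 + 0 = 4$)
$I = 144$ ($I = 4 \cdot 1 \cdot 36 = 4 \cdot 36 = 144$)
$R o{\left(6 \right)} + I = 6 \cdot 6 + 144 = 36 + 144 = 180$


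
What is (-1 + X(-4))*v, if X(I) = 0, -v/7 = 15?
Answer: 105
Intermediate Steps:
v = -105 (v = -7*15 = -105)
(-1 + X(-4))*v = (-1 + 0)*(-105) = -1*(-105) = 105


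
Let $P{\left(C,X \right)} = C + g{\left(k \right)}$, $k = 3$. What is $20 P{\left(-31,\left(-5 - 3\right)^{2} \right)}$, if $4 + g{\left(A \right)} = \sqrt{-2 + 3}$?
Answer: $-680$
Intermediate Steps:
$g{\left(A \right)} = -3$ ($g{\left(A \right)} = -4 + \sqrt{-2 + 3} = -4 + \sqrt{1} = -4 + 1 = -3$)
$P{\left(C,X \right)} = -3 + C$ ($P{\left(C,X \right)} = C - 3 = -3 + C$)
$20 P{\left(-31,\left(-5 - 3\right)^{2} \right)} = 20 \left(-3 - 31\right) = 20 \left(-34\right) = -680$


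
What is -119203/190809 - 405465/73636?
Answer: -86144003293/14050411524 ≈ -6.1311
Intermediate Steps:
-119203/190809 - 405465/73636 = -86144003293/14050411524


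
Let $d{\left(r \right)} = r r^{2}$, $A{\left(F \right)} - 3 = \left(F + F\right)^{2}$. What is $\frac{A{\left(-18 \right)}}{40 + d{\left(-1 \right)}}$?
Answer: $\frac{433}{13} \approx 33.308$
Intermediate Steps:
$A{\left(F \right)} = 3 + 4 F^{2}$ ($A{\left(F \right)} = 3 + \left(F + F\right)^{2} = 3 + \left(2 F\right)^{2} = 3 + 4 F^{2}$)
$d{\left(r \right)} = r^{3}$
$\frac{A{\left(-18 \right)}}{40 + d{\left(-1 \right)}} = \frac{3 + 4 \left(-18\right)^{2}}{40 + \left(-1\right)^{3}} = \frac{3 + 4 \cdot 324}{40 - 1} = \frac{3 + 1296}{39} = \frac{1}{39} \cdot 1299 = \frac{433}{13}$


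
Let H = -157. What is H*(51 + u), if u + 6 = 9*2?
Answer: -9891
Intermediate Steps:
u = 12 (u = -6 + 9*2 = -6 + 18 = 12)
H*(51 + u) = -157*(51 + 12) = -157*63 = -9891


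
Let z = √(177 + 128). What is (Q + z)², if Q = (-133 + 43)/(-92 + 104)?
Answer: 1445/4 - 15*√305 ≈ 99.286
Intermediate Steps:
Q = -15/2 (Q = -90/12 = -90*1/12 = -15/2 ≈ -7.5000)
z = √305 ≈ 17.464
(Q + z)² = (-15/2 + √305)²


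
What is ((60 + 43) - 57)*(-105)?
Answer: -4830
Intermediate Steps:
((60 + 43) - 57)*(-105) = (103 - 57)*(-105) = 46*(-105) = -4830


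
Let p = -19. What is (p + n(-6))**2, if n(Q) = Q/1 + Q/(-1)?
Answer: 361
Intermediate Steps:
n(Q) = 0 (n(Q) = Q*1 + Q*(-1) = Q - Q = 0)
(p + n(-6))**2 = (-19 + 0)**2 = (-19)**2 = 361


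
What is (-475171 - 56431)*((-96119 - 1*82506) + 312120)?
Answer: -70966208990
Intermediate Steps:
(-475171 - 56431)*((-96119 - 1*82506) + 312120) = -531602*((-96119 - 82506) + 312120) = -531602*(-178625 + 312120) = -531602*133495 = -70966208990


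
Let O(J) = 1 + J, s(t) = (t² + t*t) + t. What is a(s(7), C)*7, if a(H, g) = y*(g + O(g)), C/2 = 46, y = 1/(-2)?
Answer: -1295/2 ≈ -647.50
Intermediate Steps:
s(t) = t + 2*t² (s(t) = (t² + t²) + t = 2*t² + t = t + 2*t²)
y = -½ ≈ -0.50000
C = 92 (C = 2*46 = 92)
a(H, g) = -½ - g (a(H, g) = -(g + (1 + g))/2 = -(1 + 2*g)/2 = -½ - g)
a(s(7), C)*7 = (-½ - 1*92)*7 = (-½ - 92)*7 = -185/2*7 = -1295/2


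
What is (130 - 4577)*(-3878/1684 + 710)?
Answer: -2649882807/842 ≈ -3.1471e+6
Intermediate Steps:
(130 - 4577)*(-3878/1684 + 710) = -4447*(-3878*1/1684 + 710) = -4447*(-1939/842 + 710) = -4447*595881/842 = -2649882807/842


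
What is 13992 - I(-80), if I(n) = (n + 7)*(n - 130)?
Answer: -1338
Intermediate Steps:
I(n) = (-130 + n)*(7 + n) (I(n) = (7 + n)*(-130 + n) = (-130 + n)*(7 + n))
13992 - I(-80) = 13992 - (-910 + (-80)² - 123*(-80)) = 13992 - (-910 + 6400 + 9840) = 13992 - 1*15330 = 13992 - 15330 = -1338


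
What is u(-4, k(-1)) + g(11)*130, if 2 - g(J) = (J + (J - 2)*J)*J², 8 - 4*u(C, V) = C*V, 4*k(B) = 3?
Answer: -6920149/4 ≈ -1.7300e+6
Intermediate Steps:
k(B) = ¾ (k(B) = (¼)*3 = ¾)
u(C, V) = 2 - C*V/4
g(J) = 2 - J²*(J + J*(-2 + J)) (g(J) = 2 - (J + (J - 2)*J)*J² = 2 - (J + (-2 + J)*J)*J² = 2 - (J + J*(-2 + J))*J² = 2 - J²*(J + J*(-2 + J)))
u(-4, k(-1)) + g(11)*130 = (2 - ¼*(-4)*¾) + (2 + 11³ - 1*11⁴)*130 = (2 + ¾) + (2 + 1331 - 1*14641)*130 = 11/4 + (2 + 1331 - 14641)*130 = 11/4 - 13308*130 = 11/4 - 1730040 = -6920149/4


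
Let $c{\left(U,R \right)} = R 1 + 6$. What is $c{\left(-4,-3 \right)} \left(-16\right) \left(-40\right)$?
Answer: $1920$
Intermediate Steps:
$c{\left(U,R \right)} = 6 + R$ ($c{\left(U,R \right)} = R + 6 = 6 + R$)
$c{\left(-4,-3 \right)} \left(-16\right) \left(-40\right) = \left(6 - 3\right) \left(-16\right) \left(-40\right) = 3 \left(-16\right) \left(-40\right) = \left(-48\right) \left(-40\right) = 1920$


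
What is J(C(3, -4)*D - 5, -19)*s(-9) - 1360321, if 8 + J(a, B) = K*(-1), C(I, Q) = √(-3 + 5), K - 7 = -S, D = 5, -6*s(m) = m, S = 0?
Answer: -2720687/2 ≈ -1.3603e+6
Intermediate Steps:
s(m) = -m/6
K = 7 (K = 7 - 1*0 = 7 + 0 = 7)
C(I, Q) = √2
J(a, B) = -15 (J(a, B) = -8 + 7*(-1) = -8 - 7 = -15)
J(C(3, -4)*D - 5, -19)*s(-9) - 1360321 = -(-5)*(-9)/2 - 1360321 = -15*3/2 - 1360321 = -45/2 - 1360321 = -2720687/2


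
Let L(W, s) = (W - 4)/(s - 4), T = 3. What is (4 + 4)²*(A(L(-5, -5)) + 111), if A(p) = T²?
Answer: 7680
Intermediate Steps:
L(W, s) = (-4 + W)/(-4 + s)
A(p) = 9 (A(p) = 3² = 9)
(4 + 4)²*(A(L(-5, -5)) + 111) = (4 + 4)²*(9 + 111) = 8²*120 = 64*120 = 7680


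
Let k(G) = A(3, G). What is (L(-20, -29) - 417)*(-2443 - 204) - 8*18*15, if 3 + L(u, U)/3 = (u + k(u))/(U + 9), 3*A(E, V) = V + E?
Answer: 22305421/20 ≈ 1.1153e+6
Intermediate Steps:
A(E, V) = E/3 + V/3 (A(E, V) = (V + E)/3 = (E + V)/3 = E/3 + V/3)
k(G) = 1 + G/3 (k(G) = (1/3)*3 + G/3 = 1 + G/3)
L(u, U) = -9 + 3*(1 + 4*u/3)/(9 + U) (L(u, U) = -9 + 3*((u + (1 + u/3))/(U + 9)) = -9 + 3*((1 + 4*u/3)/(9 + U)) = -9 + 3*(1 + 4*u/3)/(9 + U))
(L(-20, -29) - 417)*(-2443 - 204) - 8*18*15 = ((-78 - 9*(-29) + 4*(-20))/(9 - 29) - 417)*(-2443 - 204) - 8*18*15 = ((-78 + 261 - 80)/(-20) - 417)*(-2647) - 144*15 = (-1/20*103 - 417)*(-2647) - 2160 = (-103/20 - 417)*(-2647) - 2160 = -8443/20*(-2647) - 2160 = 22348621/20 - 2160 = 22305421/20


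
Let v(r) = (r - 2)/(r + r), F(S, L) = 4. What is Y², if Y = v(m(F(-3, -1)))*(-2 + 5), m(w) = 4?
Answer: 9/16 ≈ 0.56250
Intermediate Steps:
v(r) = (-2 + r)/(2*r) (v(r) = (-2 + r)/((2*r)) = (-2 + r)*(1/(2*r)) = (-2 + r)/(2*r))
Y = ¾ (Y = ((½)*(-2 + 4)/4)*(-2 + 5) = ((½)*(¼)*2)*3 = (¼)*3 = ¾ ≈ 0.75000)
Y² = (¾)² = 9/16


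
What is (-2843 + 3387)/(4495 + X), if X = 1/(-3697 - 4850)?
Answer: 1162392/9604691 ≈ 0.12102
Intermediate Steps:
X = -1/8547 (X = 1/(-8547) = -1/8547 ≈ -0.00011700)
(-2843 + 3387)/(4495 + X) = (-2843 + 3387)/(4495 - 1/8547) = 544/(38418764/8547) = 544*(8547/38418764) = 1162392/9604691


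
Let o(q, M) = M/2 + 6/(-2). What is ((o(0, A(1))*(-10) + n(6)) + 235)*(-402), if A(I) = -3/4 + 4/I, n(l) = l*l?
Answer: -228939/2 ≈ -1.1447e+5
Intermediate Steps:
n(l) = l²
A(I) = -¾ + 4/I (A(I) = -3*¼ + 4/I = -¾ + 4/I)
o(q, M) = -3 + M/2 (o(q, M) = M*(½) + 6*(-½) = M/2 - 3 = -3 + M/2)
((o(0, A(1))*(-10) + n(6)) + 235)*(-402) = (((-3 + (-¾ + 4/1)/2)*(-10) + 6²) + 235)*(-402) = (((-3 + (-¾ + 4*1)/2)*(-10) + 36) + 235)*(-402) = (((-3 + (-¾ + 4)/2)*(-10) + 36) + 235)*(-402) = (((-3 + (½)*(13/4))*(-10) + 36) + 235)*(-402) = (((-3 + 13/8)*(-10) + 36) + 235)*(-402) = ((-11/8*(-10) + 36) + 235)*(-402) = ((55/4 + 36) + 235)*(-402) = (199/4 + 235)*(-402) = (1139/4)*(-402) = -228939/2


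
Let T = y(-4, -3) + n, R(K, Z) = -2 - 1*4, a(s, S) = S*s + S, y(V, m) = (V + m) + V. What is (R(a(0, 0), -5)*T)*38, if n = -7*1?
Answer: 4104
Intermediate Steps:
y(V, m) = m + 2*V
n = -7
a(s, S) = S + S*s
R(K, Z) = -6 (R(K, Z) = -2 - 4 = -6)
T = -18 (T = (-3 + 2*(-4)) - 7 = (-3 - 8) - 7 = -11 - 7 = -18)
(R(a(0, 0), -5)*T)*38 = -6*(-18)*38 = 108*38 = 4104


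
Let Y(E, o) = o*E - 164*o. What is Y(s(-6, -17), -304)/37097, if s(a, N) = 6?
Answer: 48032/37097 ≈ 1.2948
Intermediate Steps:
Y(E, o) = -164*o + E*o (Y(E, o) = E*o - 164*o = -164*o + E*o)
Y(s(-6, -17), -304)/37097 = -304*(-164 + 6)/37097 = -304*(-158)*(1/37097) = 48032*(1/37097) = 48032/37097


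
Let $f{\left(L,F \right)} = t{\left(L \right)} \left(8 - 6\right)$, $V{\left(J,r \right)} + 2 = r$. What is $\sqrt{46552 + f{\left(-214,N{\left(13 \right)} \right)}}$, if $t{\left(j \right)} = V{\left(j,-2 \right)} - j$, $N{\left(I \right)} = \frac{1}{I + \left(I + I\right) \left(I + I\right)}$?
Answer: $2 \sqrt{11743} \approx 216.73$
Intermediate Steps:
$V{\left(J,r \right)} = -2 + r$
$N{\left(I \right)} = \frac{1}{I + 4 I^{2}}$ ($N{\left(I \right)} = \frac{1}{I + 2 I 2 I} = \frac{1}{I + 4 I^{2}}$)
$t{\left(j \right)} = -4 - j$ ($t{\left(j \right)} = \left(-2 - 2\right) - j = -4 - j$)
$f{\left(L,F \right)} = -8 - 2 L$ ($f{\left(L,F \right)} = \left(-4 - L\right) \left(8 - 6\right) = \left(-4 - L\right) 2 = -8 - 2 L$)
$\sqrt{46552 + f{\left(-214,N{\left(13 \right)} \right)}} = \sqrt{46552 - -420} = \sqrt{46552 + \left(-8 + 428\right)} = \sqrt{46552 + 420} = \sqrt{46972} = 2 \sqrt{11743}$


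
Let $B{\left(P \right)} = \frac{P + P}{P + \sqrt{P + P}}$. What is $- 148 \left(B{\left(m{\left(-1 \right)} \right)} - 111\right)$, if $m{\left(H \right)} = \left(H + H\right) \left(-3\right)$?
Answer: $15984 + 148 \sqrt{3} \approx 16240.0$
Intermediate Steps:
$m{\left(H \right)} = - 6 H$ ($m{\left(H \right)} = 2 H \left(-3\right) = - 6 H$)
$B{\left(P \right)} = \frac{2 P}{P + \sqrt{2} \sqrt{P}}$ ($B{\left(P \right)} = \frac{2 P}{P + \sqrt{2 P}} = \frac{2 P}{P + \sqrt{2} \sqrt{P}}$)
$- 148 \left(B{\left(m{\left(-1 \right)} \right)} - 111\right) = - 148 \left(\frac{2 \left(\left(-6\right) \left(-1\right)\right)}{\left(-6\right) \left(-1\right) + \sqrt{2} \sqrt{\left(-6\right) \left(-1\right)}} - 111\right) = - 148 \left(2 \cdot 6 \frac{1}{6 + \sqrt{2} \sqrt{6}} - 111\right) = - 148 \left(2 \cdot 6 \frac{1}{6 + 2 \sqrt{3}} - 111\right) = - 148 \left(\frac{12}{6 + 2 \sqrt{3}} - 111\right) = - 148 \left(-111 + \frac{12}{6 + 2 \sqrt{3}}\right) = 16428 - \frac{1776}{6 + 2 \sqrt{3}}$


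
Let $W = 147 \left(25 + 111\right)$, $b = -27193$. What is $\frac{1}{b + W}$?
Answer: $- \frac{1}{7201} \approx -0.00013887$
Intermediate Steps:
$W = 19992$ ($W = 147 \cdot 136 = 19992$)
$\frac{1}{b + W} = \frac{1}{-27193 + 19992} = \frac{1}{-7201} = - \frac{1}{7201}$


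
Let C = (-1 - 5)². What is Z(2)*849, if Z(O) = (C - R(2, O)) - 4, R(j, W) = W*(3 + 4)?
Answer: 15282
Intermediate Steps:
R(j, W) = 7*W (R(j, W) = W*7 = 7*W)
C = 36 (C = (-6)² = 36)
Z(O) = 32 - 7*O (Z(O) = (36 - 7*O) - 4 = 32 - 7*O)
Z(2)*849 = (32 - 7*2)*849 = (32 - 14)*849 = 18*849 = 15282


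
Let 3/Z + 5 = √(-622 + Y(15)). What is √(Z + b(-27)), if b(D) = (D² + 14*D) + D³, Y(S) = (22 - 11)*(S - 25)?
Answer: √(-11078194623 - 4542*I*√183)/757 ≈ 0.00038558 - 139.04*I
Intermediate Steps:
Y(S) = -275 + 11*S (Y(S) = 11*(-25 + S) = -275 + 11*S)
Z = 3/(-5 + 2*I*√183) (Z = 3/(-5 + √(-622 + (-275 + 11*15))) = 3/(-5 + √(-622 + (-275 + 165))) = 3/(-5 + √(-622 - 110)) = 3/(-5 + √(-732)) = 3/(-5 + 2*I*√183) ≈ -0.019815 - 0.10722*I)
b(D) = D² + D³ + 14*D
√(Z + b(-27)) = √((-15/757 - 6*I*√183/757) - 27*(14 - 27 + (-27)²)) = √((-15/757 - 6*I*√183/757) - 27*(14 - 27 + 729)) = √((-15/757 - 6*I*√183/757) - 27*716) = √((-15/757 - 6*I*√183/757) - 19332) = √(-14634339/757 - 6*I*√183/757)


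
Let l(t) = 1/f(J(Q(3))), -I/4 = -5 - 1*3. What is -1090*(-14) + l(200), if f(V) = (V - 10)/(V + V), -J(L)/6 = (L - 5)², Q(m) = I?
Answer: 16727147/1096 ≈ 15262.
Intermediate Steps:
I = 32 (I = -4*(-5 - 1*3) = -4*(-5 - 3) = -4*(-8) = 32)
Q(m) = 32
J(L) = -6*(-5 + L)² (J(L) = -6*(L - 5)² = -6*(-5 + L)²)
f(V) = (-10 + V)/(2*V) (f(V) = (-10 + V)/((2*V)) = (-10 + V)*(1/(2*V)) = (-10 + V)/(2*V))
l(t) = 2187/1096 (l(t) = 1/((-10 - 6*(-5 + 32)²)/(2*((-6*(-5 + 32)²)))) = 1/((-10 - 6*27²)/(2*((-6*27²)))) = 1/((-10 - 6*729)/(2*((-6*729)))) = 1/((½)*(-10 - 4374)/(-4374)) = 1/((½)*(-1/4374)*(-4384)) = 1/(1096/2187) = 2187/1096)
-1090*(-14) + l(200) = -1090*(-14) + 2187/1096 = 15260 + 2187/1096 = 16727147/1096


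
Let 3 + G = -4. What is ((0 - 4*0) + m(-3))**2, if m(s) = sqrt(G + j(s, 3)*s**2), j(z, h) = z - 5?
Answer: -79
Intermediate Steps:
j(z, h) = -5 + z
G = -7 (G = -3 - 4 = -7)
m(s) = sqrt(-7 + s**2*(-5 + s)) (m(s) = sqrt(-7 + (-5 + s)*s**2) = sqrt(-7 + s**2*(-5 + s)))
((0 - 4*0) + m(-3))**2 = ((0 - 4*0) + sqrt(-7 + (-3)**2*(-5 - 3)))**2 = ((0 + 0) + sqrt(-7 + 9*(-8)))**2 = (0 + sqrt(-7 - 72))**2 = (0 + sqrt(-79))**2 = (0 + I*sqrt(79))**2 = (I*sqrt(79))**2 = -79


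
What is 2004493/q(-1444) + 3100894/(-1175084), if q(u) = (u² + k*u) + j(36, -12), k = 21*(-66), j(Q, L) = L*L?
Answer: -2579216056301/1200543369944 ≈ -2.1484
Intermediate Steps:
j(Q, L) = L²
k = -1386
q(u) = 144 + u² - 1386*u (q(u) = (u² - 1386*u) + (-12)² = (u² - 1386*u) + 144 = 144 + u² - 1386*u)
2004493/q(-1444) + 3100894/(-1175084) = 2004493/(144 + (-1444)² - 1386*(-1444)) + 3100894/(-1175084) = 2004493/(144 + 2085136 + 2001384) + 3100894*(-1/1175084) = 2004493/4086664 - 1550447/587542 = -2579216056301/1200543369944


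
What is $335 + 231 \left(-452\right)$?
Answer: $-104077$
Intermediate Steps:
$335 + 231 \left(-452\right) = 335 - 104412 = -104077$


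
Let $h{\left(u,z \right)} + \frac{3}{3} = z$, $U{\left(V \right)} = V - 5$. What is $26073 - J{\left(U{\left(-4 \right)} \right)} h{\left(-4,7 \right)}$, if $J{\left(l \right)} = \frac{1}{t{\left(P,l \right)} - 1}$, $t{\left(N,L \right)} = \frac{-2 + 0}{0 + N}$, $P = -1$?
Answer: $26067$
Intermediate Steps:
$U{\left(V \right)} = -5 + V$
$h{\left(u,z \right)} = -1 + z$
$t{\left(N,L \right)} = - \frac{2}{N}$
$J{\left(l \right)} = 1$ ($J{\left(l \right)} = \frac{1}{- \frac{2}{-1} - 1} = \frac{1}{\left(-2\right) \left(-1\right) - 1} = \frac{1}{2 - 1} = 1^{-1} = 1$)
$26073 - J{\left(U{\left(-4 \right)} \right)} h{\left(-4,7 \right)} = 26073 - 1 \left(-1 + 7\right) = 26073 - 1 \cdot 6 = 26073 - 6 = 26067$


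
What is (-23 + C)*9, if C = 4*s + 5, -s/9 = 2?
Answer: -810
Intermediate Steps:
s = -18 (s = -9*2 = -18)
C = -67 (C = 4*(-18) + 5 = -72 + 5 = -67)
(-23 + C)*9 = (-23 - 67)*9 = -90*9 = -810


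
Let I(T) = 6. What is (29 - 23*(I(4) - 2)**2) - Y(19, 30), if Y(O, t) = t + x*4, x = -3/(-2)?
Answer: -375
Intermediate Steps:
x = 3/2 (x = -3*(-1/2) = 3/2 ≈ 1.5000)
Y(O, t) = 6 + t (Y(O, t) = t + (3/2)*4 = t + 6 = 6 + t)
(29 - 23*(I(4) - 2)**2) - Y(19, 30) = (29 - 23*(6 - 2)**2) - (6 + 30) = (29 - 23*4**2) - 1*36 = (29 - 23*16) - 36 = (29 - 368) - 36 = -339 - 36 = -375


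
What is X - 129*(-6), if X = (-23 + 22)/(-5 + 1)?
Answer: 3097/4 ≈ 774.25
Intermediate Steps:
X = ¼ (X = -1/(-4) = -1*(-¼) = ¼ ≈ 0.25000)
X - 129*(-6) = ¼ - 129*(-6) = ¼ - 43*(-18) = ¼ + 774 = 3097/4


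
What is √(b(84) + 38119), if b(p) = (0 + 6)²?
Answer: √38155 ≈ 195.33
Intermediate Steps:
b(p) = 36 (b(p) = 6² = 36)
√(b(84) + 38119) = √(36 + 38119) = √38155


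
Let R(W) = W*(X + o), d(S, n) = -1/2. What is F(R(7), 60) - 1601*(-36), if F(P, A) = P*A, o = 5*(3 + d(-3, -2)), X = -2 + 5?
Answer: 64146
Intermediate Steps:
d(S, n) = -½ (d(S, n) = -1*½ = -½)
X = 3
o = 25/2 (o = 5*(3 - ½) = 5*(5/2) = 25/2 ≈ 12.500)
R(W) = 31*W/2 (R(W) = W*(3 + 25/2) = W*(31/2) = 31*W/2)
F(P, A) = A*P
F(R(7), 60) - 1601*(-36) = 60*((31/2)*7) - 1601*(-36) = 60*(217/2) - 1*(-57636) = 6510 + 57636 = 64146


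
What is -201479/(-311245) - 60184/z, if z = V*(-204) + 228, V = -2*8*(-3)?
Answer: 5164728559/744186795 ≈ 6.9401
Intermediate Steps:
V = 48 (V = -16*(-3) = 48)
z = -9564 (z = 48*(-204) + 228 = -9792 + 228 = -9564)
-201479/(-311245) - 60184/z = -201479/(-311245) - 60184/(-9564) = -201479*(-1/311245) - 60184*(-1/9564) = 201479/311245 + 15046/2391 = 5164728559/744186795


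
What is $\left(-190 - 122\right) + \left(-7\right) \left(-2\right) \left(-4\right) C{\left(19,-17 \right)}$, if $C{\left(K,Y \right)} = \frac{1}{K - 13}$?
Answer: $- \frac{964}{3} \approx -321.33$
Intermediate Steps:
$C{\left(K,Y \right)} = \frac{1}{-13 + K}$
$\left(-190 - 122\right) + \left(-7\right) \left(-2\right) \left(-4\right) C{\left(19,-17 \right)} = \left(-190 - 122\right) + \frac{\left(-7\right) \left(-2\right) \left(-4\right)}{-13 + 19} = \left(-190 - 122\right) + \frac{14 \left(-4\right)}{6} = -312 - \frac{28}{3} = - \frac{964}{3}$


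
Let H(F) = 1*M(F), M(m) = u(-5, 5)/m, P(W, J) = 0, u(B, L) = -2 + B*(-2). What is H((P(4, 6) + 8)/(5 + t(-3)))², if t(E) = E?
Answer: 4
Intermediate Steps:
u(B, L) = -2 - 2*B
M(m) = 8/m (M(m) = (-2 - 2*(-5))/m = (-2 + 10)/m = 8/m)
H(F) = 8/F (H(F) = 1*(8/F) = 8/F)
H((P(4, 6) + 8)/(5 + t(-3)))² = (8/(((0 + 8)/(5 - 3))))² = (8/((8/2)))² = (8/((8*(½))))² = (8/4)² = (8*(¼))² = 2² = 4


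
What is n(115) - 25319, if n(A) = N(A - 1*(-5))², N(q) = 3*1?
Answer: -25310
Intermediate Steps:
N(q) = 3
n(A) = 9 (n(A) = 3² = 9)
n(115) - 25319 = 9 - 25319 = -25310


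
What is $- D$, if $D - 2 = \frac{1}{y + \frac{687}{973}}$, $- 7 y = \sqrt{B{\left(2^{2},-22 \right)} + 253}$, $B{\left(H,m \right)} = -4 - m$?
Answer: $- \frac{8859593}{4764022} + \frac{135247 \sqrt{271}}{4764022} \approx -1.3923$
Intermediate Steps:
$y = - \frac{\sqrt{271}}{7}$ ($y = - \frac{\sqrt{\left(-4 - -22\right) + 253}}{7} = - \frac{\sqrt{\left(-4 + 22\right) + 253}}{7} = - \frac{\sqrt{18 + 253}}{7} = - \frac{\sqrt{271}}{7} \approx -2.3517$)
$D = 2 + \frac{1}{\frac{687}{973} - \frac{\sqrt{271}}{7}}$ ($D = 2 + \frac{1}{- \frac{\sqrt{271}}{7} + \frac{687}{973}} = 2 + \frac{1}{\frac{687}{973} - \frac{\sqrt{271}}{7}} \approx 1.3923$)
$- D = - (\frac{8859593}{4764022} - \frac{135247 \sqrt{271}}{4764022}) = - \frac{8859593}{4764022} + \frac{135247 \sqrt{271}}{4764022}$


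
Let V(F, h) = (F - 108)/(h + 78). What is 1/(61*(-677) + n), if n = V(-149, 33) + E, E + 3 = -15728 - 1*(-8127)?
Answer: -111/5428268 ≈ -2.0449e-5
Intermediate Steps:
V(F, h) = (-108 + F)/(78 + h)
E = -7604 (E = -3 + (-15728 - 1*(-8127)) = -3 + (-15728 + 8127) = -3 - 7601 = -7604)
n = -844301/111 (n = (-108 - 149)/(78 + 33) - 7604 = -257/111 - 7604 = -844301/111 ≈ -7606.3)
1/(61*(-677) + n) = 1/(61*(-677) - 844301/111) = 1/(-41297 - 844301/111) = 1/(-5428268/111) = -111/5428268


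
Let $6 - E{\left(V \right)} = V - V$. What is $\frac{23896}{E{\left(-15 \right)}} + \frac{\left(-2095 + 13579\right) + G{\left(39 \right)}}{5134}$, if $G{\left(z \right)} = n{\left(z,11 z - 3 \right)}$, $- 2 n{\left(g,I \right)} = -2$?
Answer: $\frac{61375487}{15402} \approx 3984.9$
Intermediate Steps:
$n{\left(g,I \right)} = 1$ ($n{\left(g,I \right)} = \left(- \frac{1}{2}\right) \left(-2\right) = 1$)
$G{\left(z \right)} = 1$
$E{\left(V \right)} = 6$ ($E{\left(V \right)} = 6 - \left(V - V\right) = 6 - 0 = 6 + 0 = 6$)
$\frac{23896}{E{\left(-15 \right)}} + \frac{\left(-2095 + 13579\right) + G{\left(39 \right)}}{5134} = \frac{23896}{6} + \frac{\left(-2095 + 13579\right) + 1}{5134} = 23896 \cdot \frac{1}{6} + \left(11484 + 1\right) \frac{1}{5134} = \frac{11948}{3} + 11485 \cdot \frac{1}{5134} = \frac{11948}{3} + \frac{11485}{5134} = \frac{61375487}{15402}$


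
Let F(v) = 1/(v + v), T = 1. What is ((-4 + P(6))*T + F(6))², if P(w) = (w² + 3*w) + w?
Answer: 452929/144 ≈ 3145.3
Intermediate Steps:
P(w) = w² + 4*w
F(v) = 1/(2*v)
((-4 + P(6))*T + F(6))² = ((-4 + 6*(4 + 6))*1 + (½)/6)² = ((-4 + 6*10)*1 + (½)*(⅙))² = ((-4 + 60)*1 + 1/12)² = (56*1 + 1/12)² = (56 + 1/12)² = (673/12)² = 452929/144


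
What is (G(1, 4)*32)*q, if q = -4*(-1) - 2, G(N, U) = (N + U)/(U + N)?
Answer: 64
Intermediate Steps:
G(N, U) = 1 (G(N, U) = (N + U)/(N + U) = 1)
q = 2 (q = 4 - 2 = 2)
(G(1, 4)*32)*q = (1*32)*2 = 32*2 = 64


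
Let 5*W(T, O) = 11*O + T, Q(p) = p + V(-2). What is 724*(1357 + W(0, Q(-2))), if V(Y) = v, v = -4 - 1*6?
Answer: 4816772/5 ≈ 9.6335e+5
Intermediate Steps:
v = -10 (v = -4 - 6 = -10)
V(Y) = -10
Q(p) = -10 + p (Q(p) = p - 10 = -10 + p)
W(T, O) = T/5 + 11*O/5 (W(T, O) = (11*O + T)/5 = (T + 11*O)/5 = T/5 + 11*O/5)
724*(1357 + W(0, Q(-2))) = 724*(1357 + ((⅕)*0 + 11*(-10 - 2)/5)) = 724*(1357 + (0 + (11/5)*(-12))) = 724*(1357 + (0 - 132/5)) = 724*(1357 - 132/5) = 724*(6653/5) = 4816772/5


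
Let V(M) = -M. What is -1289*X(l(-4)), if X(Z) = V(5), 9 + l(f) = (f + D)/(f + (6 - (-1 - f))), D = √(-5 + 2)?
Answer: 6445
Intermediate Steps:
D = I*√3 (D = √(-3) = I*√3 ≈ 1.732*I)
l(f) = -9 + (f + I*√3)/(7 + 2*f) (l(f) = -9 + (f + I*√3)/(f + (6 - (-1 - f))) = -9 + (f + I*√3)/(f + (6 + (1 + f))) = -9 + (f + I*√3)/(f + (7 + f)) = -9 + (f + I*√3)/(7 + 2*f))
X(Z) = -5 (X(Z) = -1*5 = -5)
-1289*X(l(-4)) = -1289*(-5) = 6445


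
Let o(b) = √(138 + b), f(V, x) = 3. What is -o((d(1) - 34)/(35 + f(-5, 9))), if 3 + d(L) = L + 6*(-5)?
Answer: -√49191/19 ≈ -11.673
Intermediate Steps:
d(L) = -33 + L (d(L) = -3 + (L + 6*(-5)) = -3 + (L - 30) = -3 + (-30 + L) = -33 + L)
-o((d(1) - 34)/(35 + f(-5, 9))) = -√(138 + ((-33 + 1) - 34)/(35 + 3)) = -√(138 + (-32 - 34)/38) = -√(138 - 66*1/38) = -√(138 - 33/19) = -√(2589/19) = -√49191/19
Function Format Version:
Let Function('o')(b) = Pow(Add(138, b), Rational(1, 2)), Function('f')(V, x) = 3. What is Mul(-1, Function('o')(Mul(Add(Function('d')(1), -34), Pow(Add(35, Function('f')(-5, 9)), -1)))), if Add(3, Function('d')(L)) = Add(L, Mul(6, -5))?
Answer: Mul(Rational(-1, 19), Pow(49191, Rational(1, 2))) ≈ -11.673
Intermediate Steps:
Function('d')(L) = Add(-33, L) (Function('d')(L) = Add(-3, Add(L, Mul(6, -5))) = Add(-3, Add(L, -30)) = Add(-3, Add(-30, L)) = Add(-33, L))
Mul(-1, Function('o')(Mul(Add(Function('d')(1), -34), Pow(Add(35, Function('f')(-5, 9)), -1)))) = Mul(-1, Pow(Add(138, Mul(Add(Add(-33, 1), -34), Pow(Add(35, 3), -1))), Rational(1, 2))) = Mul(-1, Pow(Add(138, Mul(Add(-32, -34), Pow(38, -1))), Rational(1, 2))) = Mul(-1, Pow(Add(138, Mul(-66, Rational(1, 38))), Rational(1, 2))) = Mul(-1, Pow(Add(138, Rational(-33, 19)), Rational(1, 2))) = Mul(-1, Pow(Rational(2589, 19), Rational(1, 2))) = Mul(-1, Mul(Rational(1, 19), Pow(49191, Rational(1, 2)))) = Mul(Rational(-1, 19), Pow(49191, Rational(1, 2)))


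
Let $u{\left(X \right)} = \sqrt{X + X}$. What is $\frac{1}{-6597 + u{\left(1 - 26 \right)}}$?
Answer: $- \frac{6597}{43520459} - \frac{5 i \sqrt{2}}{43520459} \approx -0.00015158 - 1.6248 \cdot 10^{-7} i$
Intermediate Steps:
$u{\left(X \right)} = \sqrt{2} \sqrt{X}$ ($u{\left(X \right)} = \sqrt{2 X} = \sqrt{2} \sqrt{X}$)
$\frac{1}{-6597 + u{\left(1 - 26 \right)}} = \frac{1}{-6597 + \sqrt{2} \sqrt{1 - 26}} = \frac{1}{-6597 + \sqrt{2} \sqrt{-25}} = \frac{1}{-6597 + \sqrt{2} \cdot 5 i} = \frac{1}{-6597 + 5 i \sqrt{2}}$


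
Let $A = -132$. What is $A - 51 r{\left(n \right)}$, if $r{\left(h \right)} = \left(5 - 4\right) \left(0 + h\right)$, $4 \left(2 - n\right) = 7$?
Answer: $- \frac{579}{4} \approx -144.75$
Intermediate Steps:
$n = \frac{1}{4}$ ($n = 2 - \frac{7}{4} = \frac{1}{4} \approx 0.25$)
$r{\left(h \right)} = h$ ($r{\left(h \right)} = 1 h = h$)
$A - 51 r{\left(n \right)} = -132 - \frac{51}{4} = - \frac{579}{4}$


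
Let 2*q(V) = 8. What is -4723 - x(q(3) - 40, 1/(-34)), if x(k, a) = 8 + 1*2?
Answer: -4733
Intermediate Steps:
q(V) = 4 (q(V) = (1/2)*8 = 4)
x(k, a) = 10 (x(k, a) = 8 + 2 = 10)
-4723 - x(q(3) - 40, 1/(-34)) = -4723 - 1*10 = -4723 - 10 = -4733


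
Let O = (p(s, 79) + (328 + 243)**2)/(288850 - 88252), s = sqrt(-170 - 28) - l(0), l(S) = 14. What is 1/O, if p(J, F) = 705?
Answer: 100299/163373 ≈ 0.61393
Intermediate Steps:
s = -14 + 3*I*sqrt(22) (s = sqrt(-170 - 28) - 1*14 = sqrt(-198) - 14 = 3*I*sqrt(22) - 14 = -14 + 3*I*sqrt(22) ≈ -14.0 + 14.071*I)
O = 163373/100299 (O = (705 + (328 + 243)**2)/(288850 - 88252) = (705 + 571**2)/200598 = (705 + 326041)*(1/200598) = 326746*(1/200598) = 163373/100299 ≈ 1.6289)
1/O = 1/(163373/100299) = 100299/163373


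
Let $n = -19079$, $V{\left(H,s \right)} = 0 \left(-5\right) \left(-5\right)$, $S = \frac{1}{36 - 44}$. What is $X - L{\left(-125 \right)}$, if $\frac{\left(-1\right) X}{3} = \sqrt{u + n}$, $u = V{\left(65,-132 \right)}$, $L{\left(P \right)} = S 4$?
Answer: $\frac{1}{2} - 3 i \sqrt{19079} \approx 0.5 - 414.38 i$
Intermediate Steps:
$S = - \frac{1}{8}$ ($S = \frac{1}{-8} = - \frac{1}{8} \approx -0.125$)
$V{\left(H,s \right)} = 0$ ($V{\left(H,s \right)} = 0 \left(-5\right) = 0$)
$L{\left(P \right)} = - \frac{1}{2}$ ($L{\left(P \right)} = \left(- \frac{1}{8}\right) 4 = - \frac{1}{2}$)
$u = 0$
$X = - 3 i \sqrt{19079}$ ($X = - 3 \sqrt{0 - 19079} = - 3 \sqrt{-19079} = - 3 i \sqrt{19079} \approx - 414.38 i$)
$X - L{\left(-125 \right)} = - 3 i \sqrt{19079} - - \frac{1}{2} = - 3 i \sqrt{19079} + \frac{1}{2} = \frac{1}{2} - 3 i \sqrt{19079}$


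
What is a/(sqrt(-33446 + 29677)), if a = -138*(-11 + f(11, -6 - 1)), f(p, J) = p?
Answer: 0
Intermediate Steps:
a = 0 (a = -138*(-11 + 11) = -138*0 = 0)
a/(sqrt(-33446 + 29677)) = 0/(sqrt(-33446 + 29677)) = 0/(sqrt(-3769)) = 0/((I*sqrt(3769))) = 0*(-I*sqrt(3769)/3769) = 0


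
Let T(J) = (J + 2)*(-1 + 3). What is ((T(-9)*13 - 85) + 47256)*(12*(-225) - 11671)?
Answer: -675278919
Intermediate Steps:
T(J) = 4 + 2*J (T(J) = (2 + J)*2 = 4 + 2*J)
((T(-9)*13 - 85) + 47256)*(12*(-225) - 11671) = (((4 + 2*(-9))*13 - 85) + 47256)*(12*(-225) - 11671) = (((4 - 18)*13 - 85) + 47256)*(-2700 - 11671) = ((-14*13 - 85) + 47256)*(-14371) = ((-182 - 85) + 47256)*(-14371) = (-267 + 47256)*(-14371) = 46989*(-14371) = -675278919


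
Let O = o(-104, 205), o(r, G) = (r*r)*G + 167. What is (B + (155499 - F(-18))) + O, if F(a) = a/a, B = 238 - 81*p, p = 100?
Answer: 2365083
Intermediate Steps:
B = -7862 (B = 238 - 81*100 = 238 - 8100 = -7862)
o(r, G) = 167 + G*r² (o(r, G) = r²*G + 167 = G*r² + 167 = 167 + G*r²)
F(a) = 1
O = 2217447 (O = 167 + 205*(-104)² = 167 + 205*10816 = 167 + 2217280 = 2217447)
(B + (155499 - F(-18))) + O = (-7862 + (155499 - 1*1)) + 2217447 = (-7862 + (155499 - 1)) + 2217447 = (-7862 + 155498) + 2217447 = 147636 + 2217447 = 2365083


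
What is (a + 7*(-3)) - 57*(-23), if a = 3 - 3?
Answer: 1290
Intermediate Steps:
a = 0
(a + 7*(-3)) - 57*(-23) = (0 + 7*(-3)) - 57*(-23) = (0 - 21) + 1311 = -21 + 1311 = 1290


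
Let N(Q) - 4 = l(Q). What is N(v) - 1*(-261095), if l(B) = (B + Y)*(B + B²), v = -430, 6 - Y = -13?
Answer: -75556071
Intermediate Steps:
Y = 19 (Y = 6 - 1*(-13) = 6 + 13 = 19)
l(B) = (19 + B)*(B + B²) (l(B) = (B + 19)*(B + B²) = (19 + B)*(B + B²))
N(Q) = 4 + Q*(19 + Q² + 20*Q)
N(v) - 1*(-261095) = (4 - 430*(19 + (-430)² + 20*(-430))) - 1*(-261095) = (4 - 430*(19 + 184900 - 8600)) + 261095 = (4 - 430*176319) + 261095 = (4 - 75817170) + 261095 = -75817166 + 261095 = -75556071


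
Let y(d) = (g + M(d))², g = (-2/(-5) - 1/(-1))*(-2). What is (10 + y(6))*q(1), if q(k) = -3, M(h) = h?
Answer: -1518/25 ≈ -60.720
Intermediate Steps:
g = -14/5 (g = (-2*(-⅕) - 1*(-1))*(-2) = (⅖ + 1)*(-2) = (7/5)*(-2) = -14/5 ≈ -2.8000)
y(d) = (-14/5 + d)²
(10 + y(6))*q(1) = (10 + (-14 + 5*6)²/25)*(-3) = (10 + (-14 + 30)²/25)*(-3) = (10 + (1/25)*16²)*(-3) = (10 + (1/25)*256)*(-3) = (10 + 256/25)*(-3) = (506/25)*(-3) = -1518/25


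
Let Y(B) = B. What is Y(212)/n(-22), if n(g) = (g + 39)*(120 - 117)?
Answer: 212/51 ≈ 4.1569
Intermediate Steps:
n(g) = 117 + 3*g (n(g) = (39 + g)*3 = 117 + 3*g)
Y(212)/n(-22) = 212/(117 + 3*(-22)) = 212/(117 - 66) = 212/51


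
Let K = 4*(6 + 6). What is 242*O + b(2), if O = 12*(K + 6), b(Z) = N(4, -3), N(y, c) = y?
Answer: 156820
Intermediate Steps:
b(Z) = 4
K = 48 (K = 4*12 = 48)
O = 648 (O = 12*(48 + 6) = 12*54 = 648)
242*O + b(2) = 242*648 + 4 = 156816 + 4 = 156820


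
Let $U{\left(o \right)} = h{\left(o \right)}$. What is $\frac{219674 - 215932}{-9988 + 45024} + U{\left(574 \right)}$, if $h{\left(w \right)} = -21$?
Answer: $- \frac{366007}{17518} \approx -20.893$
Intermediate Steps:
$U{\left(o \right)} = -21$
$\frac{219674 - 215932}{-9988 + 45024} + U{\left(574 \right)} = \frac{219674 - 215932}{-9988 + 45024} - 21 = \frac{3742}{35036} - 21 = 3742 \cdot \frac{1}{35036} - 21 = \frac{1871}{17518} - 21 = - \frac{366007}{17518}$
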